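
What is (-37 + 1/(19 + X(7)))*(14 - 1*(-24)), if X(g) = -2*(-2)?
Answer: -32300/23 ≈ -1404.3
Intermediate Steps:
X(g) = 4
(-37 + 1/(19 + X(7)))*(14 - 1*(-24)) = (-37 + 1/(19 + 4))*(14 - 1*(-24)) = (-37 + 1/23)*(14 + 24) = (-37 + 1/23)*38 = -850/23*38 = -32300/23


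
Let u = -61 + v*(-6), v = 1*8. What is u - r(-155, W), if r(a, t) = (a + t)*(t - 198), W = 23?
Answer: -23209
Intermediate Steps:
v = 8
r(a, t) = (-198 + t)*(a + t) (r(a, t) = (a + t)*(-198 + t) = (-198 + t)*(a + t))
u = -109 (u = -61 + 8*(-6) = -61 - 48 = -109)
u - r(-155, W) = -109 - (23² - 198*(-155) - 198*23 - 155*23) = -109 - (529 + 30690 - 4554 - 3565) = -109 - 1*23100 = -109 - 23100 = -23209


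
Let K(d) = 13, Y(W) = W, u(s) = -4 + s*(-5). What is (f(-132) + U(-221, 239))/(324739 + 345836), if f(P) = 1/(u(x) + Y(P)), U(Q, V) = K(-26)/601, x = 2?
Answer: 1297/58840273950 ≈ 2.2043e-8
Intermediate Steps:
u(s) = -4 - 5*s
U(Q, V) = 13/601
f(P) = 1/(-14 + P) (f(P) = 1/((-4 - 5*2) + P) = 1/((-4 - 10) + P) = 1/(-14 + P))
(f(-132) + U(-221, 239))/(324739 + 345836) = (1/(-14 - 132) + 13/601)/(324739 + 345836) = (1/(-146) + 13/601)/670575 = (-1/146 + 13/601)*(1/670575) = (1297/87746)*(1/670575) = 1297/58840273950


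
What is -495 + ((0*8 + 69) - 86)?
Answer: -512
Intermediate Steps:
-495 + ((0*8 + 69) - 86) = -495 + ((0 + 69) - 86) = -495 + (69 - 86) = -495 - 17 = -512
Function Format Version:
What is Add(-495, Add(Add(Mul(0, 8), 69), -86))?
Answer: -512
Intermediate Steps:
Add(-495, Add(Add(Mul(0, 8), 69), -86)) = Add(-495, Add(Add(0, 69), -86)) = Add(-495, Add(69, -86)) = Add(-495, -17) = -512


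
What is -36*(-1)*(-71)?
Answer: -2556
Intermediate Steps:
-36*(-1)*(-71) = 36*(-71) = -2556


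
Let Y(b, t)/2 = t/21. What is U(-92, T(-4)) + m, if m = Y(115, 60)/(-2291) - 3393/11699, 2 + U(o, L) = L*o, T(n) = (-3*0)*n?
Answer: -430115227/187616863 ≈ -2.2925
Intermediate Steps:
Y(b, t) = 2*t/21 (Y(b, t) = 2*(t/21) = 2*t/21)
T(n) = 0 (T(n) = 0*n = 0)
U(o, L) = -2 + L*o
m = -54881501/187616863 (m = ((2/21)*60)/(-2291) - 3393/11699 = (40/7)*(-1/2291) - 3393*1/11699 = -40/16037 - 3393/11699 = -54881501/187616863 ≈ -0.29252)
U(-92, T(-4)) + m = (-2 + 0*(-92)) - 54881501/187616863 = (-2 + 0) - 54881501/187616863 = -2 - 54881501/187616863 = -430115227/187616863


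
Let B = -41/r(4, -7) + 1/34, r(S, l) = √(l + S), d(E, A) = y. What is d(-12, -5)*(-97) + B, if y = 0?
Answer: 1/34 + 41*I*√3/3 ≈ 0.029412 + 23.671*I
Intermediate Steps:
d(E, A) = 0
r(S, l) = √(S + l)
B = 1/34 + 41*I*√3/3 (B = -41/√(4 - 7) + 1/34 = -41*(-I*√3/3) + 1*(1/34) = -41*(-I*√3/3) + 1/34 = -(-41)*I*√3/3 + 1/34 = 41*I*√3/3 + 1/34 = 1/34 + 41*I*√3/3 ≈ 0.029412 + 23.671*I)
d(-12, -5)*(-97) + B = 0*(-97) + (1/34 + 41*I*√3/3) = 0 + (1/34 + 41*I*√3/3) = 1/34 + 41*I*√3/3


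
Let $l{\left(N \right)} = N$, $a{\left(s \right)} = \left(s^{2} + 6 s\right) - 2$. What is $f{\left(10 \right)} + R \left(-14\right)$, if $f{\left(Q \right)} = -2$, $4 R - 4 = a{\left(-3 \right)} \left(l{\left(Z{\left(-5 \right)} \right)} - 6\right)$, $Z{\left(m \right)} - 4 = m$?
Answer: $- \frac{571}{2} \approx -285.5$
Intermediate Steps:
$Z{\left(m \right)} = 4 + m$
$a{\left(s \right)} = -2 + s^{2} + 6 s$
$R = \frac{81}{4}$ ($R = 1 + \frac{\left(-2 + \left(-3\right)^{2} + 6 \left(-3\right)\right) \left(\left(4 - 5\right) - 6\right)}{4} = 1 + \frac{\left(-2 + 9 - 18\right) \left(-1 - 6\right)}{4} = 1 + \frac{\left(-11\right) \left(-7\right)}{4} = 1 + \frac{1}{4} \cdot 77 = 1 + \frac{77}{4} = \frac{81}{4} \approx 20.25$)
$f{\left(10 \right)} + R \left(-14\right) = -2 + \frac{81}{4} \left(-14\right) = -2 - \frac{567}{2} = - \frac{571}{2}$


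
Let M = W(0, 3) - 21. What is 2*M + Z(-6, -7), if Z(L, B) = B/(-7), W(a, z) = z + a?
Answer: -35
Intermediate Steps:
W(a, z) = a + z
Z(L, B) = -B/7 (Z(L, B) = B*(-1/7) = -B/7)
M = -18 (M = (0 + 3) - 21 = 3 - 21 = -18)
2*M + Z(-6, -7) = 2*(-18) - 1/7*(-7) = -36 + 1 = -35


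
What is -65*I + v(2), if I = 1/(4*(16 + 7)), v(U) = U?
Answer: 119/92 ≈ 1.2935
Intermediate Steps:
I = 1/92 (I = 1/(4*23) = 1/92 ≈ 0.010870)
-65*I + v(2) = -65*1/92 + 2 = -65/92 + 2 = 119/92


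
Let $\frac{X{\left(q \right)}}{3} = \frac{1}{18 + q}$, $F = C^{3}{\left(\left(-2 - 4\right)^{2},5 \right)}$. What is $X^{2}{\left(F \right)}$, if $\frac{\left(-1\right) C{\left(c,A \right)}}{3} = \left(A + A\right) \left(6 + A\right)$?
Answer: $\frac{1}{143496297252036} \approx 6.9688 \cdot 10^{-15}$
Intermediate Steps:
$C{\left(c,A \right)} = - 6 A \left(6 + A\right)$ ($C{\left(c,A \right)} = - 3 \left(A + A\right) \left(6 + A\right) = - 3 \cdot 2 A \left(6 + A\right) = - 6 A \left(6 + A\right)$)
$F = -35937000$ ($F = \left(\left(-6\right) 5 \left(6 + 5\right)\right)^{3} = \left(\left(-6\right) 5 \cdot 11\right)^{3} = \left(-330\right)^{3} = -35937000$)
$X{\left(q \right)} = \frac{3}{18 + q}$
$X^{2}{\left(F \right)} = \left(\frac{3}{18 - 35937000}\right)^{2} = \left(\frac{3}{-35936982}\right)^{2} = \left(3 \left(- \frac{1}{35936982}\right)\right)^{2} = \left(- \frac{1}{11978994}\right)^{2} = \frac{1}{143496297252036}$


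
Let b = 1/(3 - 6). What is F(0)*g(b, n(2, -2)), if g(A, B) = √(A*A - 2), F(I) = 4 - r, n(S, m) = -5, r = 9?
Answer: -5*I*√17/3 ≈ -6.8718*I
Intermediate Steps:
F(I) = -5 (F(I) = 4 - 1*9 = 4 - 9 = -5)
b = -⅓ (b = 1/(-3) = -⅓ ≈ -0.33333)
g(A, B) = √(-2 + A²) (g(A, B) = √(A² - 2) = √(-2 + A²))
F(0)*g(b, n(2, -2)) = -5*√(-2 + (-⅓)²) = -5*√(-2 + ⅑) = -5*I*√17/3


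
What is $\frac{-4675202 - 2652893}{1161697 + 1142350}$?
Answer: $- \frac{7328095}{2304047} \approx -3.1805$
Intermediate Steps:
$\frac{-4675202 - 2652893}{1161697 + 1142350} = - \frac{7328095}{2304047}$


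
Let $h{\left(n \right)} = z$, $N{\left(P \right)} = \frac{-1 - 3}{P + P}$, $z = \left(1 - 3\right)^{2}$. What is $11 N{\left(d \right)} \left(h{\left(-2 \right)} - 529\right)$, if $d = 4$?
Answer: $\frac{5775}{2} \approx 2887.5$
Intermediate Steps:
$z = 4$ ($z = \left(-2\right)^{2} = 4$)
$N{\left(P \right)} = - \frac{2}{P}$ ($N{\left(P \right)} = - \frac{4}{2 P} = - 4 \frac{1}{2 P} = - \frac{2}{P}$)
$h{\left(n \right)} = 4$
$11 N{\left(d \right)} \left(h{\left(-2 \right)} - 529\right) = 11 \left(- \frac{2}{4}\right) \left(4 - 529\right) = 11 \left(\left(-2\right) \frac{1}{4}\right) \left(4 - 529\right) = 11 \left(- \frac{1}{2}\right) \left(-525\right) = \left(- \frac{11}{2}\right) \left(-525\right) = \frac{5775}{2}$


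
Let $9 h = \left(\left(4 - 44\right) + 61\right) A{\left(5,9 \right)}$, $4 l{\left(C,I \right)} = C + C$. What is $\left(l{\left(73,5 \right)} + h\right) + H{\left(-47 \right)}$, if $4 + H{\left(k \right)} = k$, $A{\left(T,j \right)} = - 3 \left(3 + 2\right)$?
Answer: $- \frac{99}{2} \approx -49.5$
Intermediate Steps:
$A{\left(T,j \right)} = -15$ ($A{\left(T,j \right)} = \left(-3\right) 5 = -15$)
$H{\left(k \right)} = -4 + k$
$l{\left(C,I \right)} = \frac{C}{2}$ ($l{\left(C,I \right)} = \frac{C + C}{4} = \frac{2 C}{4} = \frac{C}{2}$)
$h = -35$ ($h = \frac{\left(\left(4 - 44\right) + 61\right) \left(-15\right)}{9} = \frac{\left(-40 + 61\right) \left(-15\right)}{9} = \frac{21 \left(-15\right)}{9} = \frac{1}{9} \left(-315\right) = -35$)
$\left(l{\left(73,5 \right)} + h\right) + H{\left(-47 \right)} = \left(\frac{1}{2} \cdot 73 - 35\right) - 51 = \left(\frac{73}{2} - 35\right) - 51 = \frac{3}{2} - 51 = - \frac{99}{2}$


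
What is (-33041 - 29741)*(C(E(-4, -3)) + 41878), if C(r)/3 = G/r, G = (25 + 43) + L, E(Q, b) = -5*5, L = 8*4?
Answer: -2628431212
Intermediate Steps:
L = 32
E(Q, b) = -25
G = 100 (G = (25 + 43) + 32 = 68 + 32 = 100)
C(r) = 300/r (C(r) = 3*(100/r) = 300/r)
(-33041 - 29741)*(C(E(-4, -3)) + 41878) = (-33041 - 29741)*(300/(-25) + 41878) = -62782*(300*(-1/25) + 41878) = -62782*(-12 + 41878) = -62782*41866 = -2628431212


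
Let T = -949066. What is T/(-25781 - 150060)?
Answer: 949066/175841 ≈ 5.3973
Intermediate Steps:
T/(-25781 - 150060) = -949066/(-25781 - 150060) = -949066/(-175841) = -949066*(-1/175841) = 949066/175841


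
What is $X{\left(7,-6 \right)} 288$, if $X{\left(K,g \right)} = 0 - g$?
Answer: $1728$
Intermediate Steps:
$X{\left(K,g \right)} = - g$
$X{\left(7,-6 \right)} 288 = \left(-1\right) \left(-6\right) 288 = 6 \cdot 288 = 1728$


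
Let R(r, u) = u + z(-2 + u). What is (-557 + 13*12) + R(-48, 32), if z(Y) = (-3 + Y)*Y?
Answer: 441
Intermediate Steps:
z(Y) = Y*(-3 + Y)
R(r, u) = u + (-5 + u)*(-2 + u) (R(r, u) = u + (-2 + u)*(-3 + (-2 + u)) = u + (-2 + u)*(-5 + u) = u + (-5 + u)*(-2 + u))
(-557 + 13*12) + R(-48, 32) = (-557 + 13*12) + (32 + (-5 + 32)*(-2 + 32)) = (-557 + 156) + (32 + 27*30) = -401 + (32 + 810) = -401 + 842 = 441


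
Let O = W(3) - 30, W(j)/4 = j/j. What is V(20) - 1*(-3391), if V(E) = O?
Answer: 3365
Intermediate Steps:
W(j) = 4 (W(j) = 4*(j/j) = 4*1 = 4)
O = -26 (O = 4 - 30 = -26)
V(E) = -26
V(20) - 1*(-3391) = -26 - 1*(-3391) = -26 + 3391 = 3365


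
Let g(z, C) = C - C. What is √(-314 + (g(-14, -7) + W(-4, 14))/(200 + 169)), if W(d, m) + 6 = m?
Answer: I*√4750178/123 ≈ 17.719*I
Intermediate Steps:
W(d, m) = -6 + m
g(z, C) = 0
√(-314 + (g(-14, -7) + W(-4, 14))/(200 + 169)) = √(-314 + (0 + (-6 + 14))/(200 + 169)) = √(-314 + (0 + 8)/369) = √(-314 + 8*(1/369)) = √(-314 + 8/369) = √(-115858/369) = I*√4750178/123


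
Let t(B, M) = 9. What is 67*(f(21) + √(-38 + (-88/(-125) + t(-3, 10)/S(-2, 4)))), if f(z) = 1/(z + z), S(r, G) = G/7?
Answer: 67/42 + 603*I*√665/50 ≈ 1.5952 + 311.0*I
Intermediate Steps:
S(r, G) = G/7 (S(r, G) = G*(⅐) = G/7)
f(z) = 1/(2*z)
67*(f(21) + √(-38 + (-88/(-125) + t(-3, 10)/S(-2, 4)))) = 67*((½)/21 + √(-38 + (-88/(-125) + 9/(((⅐)*4))))) = 67*((½)*(1/21) + √(-38 + (-88*(-1/125) + 9/(4/7)))) = 67*(1/42 + √(-38 + (88/125 + 9*(7/4)))) = 67*(1/42 + √(-38 + (88/125 + 63/4))) = 67*(1/42 + √(-38 + 8227/500)) = 67*(1/42 + √(-10773/500)) = 67*(1/42 + 9*I*√665/50) = 67/42 + 603*I*√665/50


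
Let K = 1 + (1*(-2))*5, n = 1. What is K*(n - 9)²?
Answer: -576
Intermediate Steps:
K = -9 (K = 1 - 2*5 = 1 - 10 = -9)
K*(n - 9)² = -9*(1 - 9)² = -9*(-8)² = -9*64 = -576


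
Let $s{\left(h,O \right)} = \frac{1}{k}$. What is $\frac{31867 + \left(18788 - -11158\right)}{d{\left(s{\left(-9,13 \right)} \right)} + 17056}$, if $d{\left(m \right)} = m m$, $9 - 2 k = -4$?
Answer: $\frac{10446397}{2882468} \approx 3.6241$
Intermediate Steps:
$k = \frac{13}{2}$ ($k = \frac{9}{2} - -2 = \frac{9}{2} + 2 = \frac{13}{2} \approx 6.5$)
$s{\left(h,O \right)} = \frac{2}{13}$ ($s{\left(h,O \right)} = \frac{1}{\frac{13}{2}} = \frac{2}{13}$)
$d{\left(m \right)} = m^{2}$
$\frac{31867 + \left(18788 - -11158\right)}{d{\left(s{\left(-9,13 \right)} \right)} + 17056} = \frac{31867 + \left(18788 - -11158\right)}{\left(\frac{2}{13}\right)^{2} + 17056} = \frac{31867 + \left(18788 + 11158\right)}{\frac{4}{169} + 17056} = \frac{31867 + 29946}{\frac{2882468}{169}} = 61813 \cdot \frac{169}{2882468} = \frac{10446397}{2882468}$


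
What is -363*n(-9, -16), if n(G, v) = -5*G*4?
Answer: -65340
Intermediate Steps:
n(G, v) = -20*G
-363*n(-9, -16) = -(-7260)*(-9) = -363*180 = -65340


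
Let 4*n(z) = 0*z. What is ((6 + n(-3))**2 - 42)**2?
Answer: 36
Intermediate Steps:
n(z) = 0 (n(z) = (0*z)/4 = (1/4)*0 = 0)
((6 + n(-3))**2 - 42)**2 = ((6 + 0)**2 - 42)**2 = (6**2 - 42)**2 = (36 - 42)**2 = (-6)**2 = 36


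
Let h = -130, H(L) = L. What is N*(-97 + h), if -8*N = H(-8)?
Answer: -227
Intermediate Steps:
N = 1 (N = -⅛*(-8) = 1)
N*(-97 + h) = 1*(-97 - 130) = 1*(-227) = -227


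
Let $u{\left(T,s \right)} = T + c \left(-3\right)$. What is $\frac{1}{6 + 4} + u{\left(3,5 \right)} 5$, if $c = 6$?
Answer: $- \frac{749}{10} \approx -74.9$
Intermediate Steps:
$u{\left(T,s \right)} = -18 + T$ ($u{\left(T,s \right)} = T + 6 \left(-3\right) = T - 18 = -18 + T$)
$\frac{1}{6 + 4} + u{\left(3,5 \right)} 5 = \frac{1}{6 + 4} + \left(-18 + 3\right) 5 = \frac{1}{10} - 75 = - \frac{749}{10}$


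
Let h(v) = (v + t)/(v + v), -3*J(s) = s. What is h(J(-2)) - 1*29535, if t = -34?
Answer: -29560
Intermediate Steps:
J(s) = -s/3
h(v) = (-34 + v)/(2*v) (h(v) = (v - 34)/(v + v) = (-34 + v)/((2*v)) = (-34 + v)*(1/(2*v)) = (-34 + v)/(2*v))
h(J(-2)) - 1*29535 = (-34 - 1/3*(-2))/(2*((-1/3*(-2)))) - 1*29535 = (-34 + 2/3)/(2*(2/3)) - 29535 = (1/2)*(3/2)*(-100/3) - 29535 = -25 - 29535 = -29560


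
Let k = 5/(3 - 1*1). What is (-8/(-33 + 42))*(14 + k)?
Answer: -44/3 ≈ -14.667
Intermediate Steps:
k = 5/2 (k = 5/(3 - 1) = 5/2 ≈ 2.5000)
(-8/(-33 + 42))*(14 + k) = (-8/(-33 + 42))*(14 + 5/2) = (-8/9)*(33/2) = ((⅑)*(-8))*(33/2) = -8/9*33/2 = -44/3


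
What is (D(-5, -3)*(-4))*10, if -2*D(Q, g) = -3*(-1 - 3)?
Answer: 240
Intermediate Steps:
D(Q, g) = -6 (D(Q, g) = -(-3)*(-1 - 3)/2 = -(-3)*(-4)/2 = -½*12 = -6)
(D(-5, -3)*(-4))*10 = -6*(-4)*10 = 24*10 = 240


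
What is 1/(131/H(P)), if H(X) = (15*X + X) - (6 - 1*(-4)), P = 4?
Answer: 54/131 ≈ 0.41221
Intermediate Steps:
H(X) = -10 + 16*X (H(X) = 16*X - (6 + 4) = 16*X - 1*10 = 16*X - 10 = -10 + 16*X)
1/(131/H(P)) = 1/(131/(-10 + 16*4)) = 1/(131/(-10 + 64)) = 1/(131/54) = 54/131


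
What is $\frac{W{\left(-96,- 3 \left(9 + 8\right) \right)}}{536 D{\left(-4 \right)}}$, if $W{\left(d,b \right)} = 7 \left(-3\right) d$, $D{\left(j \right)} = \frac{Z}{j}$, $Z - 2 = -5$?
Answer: $\frac{336}{67} \approx 5.0149$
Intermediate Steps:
$Z = -3$ ($Z = 2 - 5 = -3$)
$D{\left(j \right)} = - \frac{3}{j}$
$W{\left(d,b \right)} = - 21 d$
$\frac{W{\left(-96,- 3 \left(9 + 8\right) \right)}}{536 D{\left(-4 \right)}} = \frac{\left(-21\right) \left(-96\right)}{536 \left(- \frac{3}{-4}\right)} = \frac{2016}{536 \left(\left(-3\right) \left(- \frac{1}{4}\right)\right)} = \frac{2016}{536 \cdot \frac{3}{4}} = \frac{2016}{402} = 2016 \cdot \frac{1}{402} = \frac{336}{67}$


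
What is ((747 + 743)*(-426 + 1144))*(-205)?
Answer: -219313100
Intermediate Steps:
((747 + 743)*(-426 + 1144))*(-205) = (1490*718)*(-205) = 1069820*(-205) = -219313100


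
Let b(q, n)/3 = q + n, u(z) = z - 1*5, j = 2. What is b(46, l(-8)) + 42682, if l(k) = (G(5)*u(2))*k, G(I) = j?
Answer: 42964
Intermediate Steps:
u(z) = -5 + z (u(z) = z - 5 = -5 + z)
G(I) = 2
l(k) = -6*k (l(k) = (2*(-5 + 2))*k = (2*(-3))*k = -6*k)
b(q, n) = 3*n + 3*q (b(q, n) = 3*(q + n) = 3*(n + q) = 3*n + 3*q)
b(46, l(-8)) + 42682 = (3*(-6*(-8)) + 3*46) + 42682 = (3*48 + 138) + 42682 = (144 + 138) + 42682 = 282 + 42682 = 42964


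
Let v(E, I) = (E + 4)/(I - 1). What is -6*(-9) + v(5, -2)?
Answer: 51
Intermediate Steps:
v(E, I) = (4 + E)/(-1 + I)
-6*(-9) + v(5, -2) = -6*(-9) + (4 + 5)/(-1 - 2) = 54 + 9/(-3) = 54 - 1/3*9 = 54 - 3 = 51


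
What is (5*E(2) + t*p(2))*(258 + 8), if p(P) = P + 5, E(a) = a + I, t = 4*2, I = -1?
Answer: 16226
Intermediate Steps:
t = 8
E(a) = -1 + a (E(a) = a - 1 = -1 + a)
p(P) = 5 + P
(5*E(2) + t*p(2))*(258 + 8) = (5*(-1 + 2) + 8*(5 + 2))*(258 + 8) = (5*1 + 8*7)*266 = (5 + 56)*266 = 61*266 = 16226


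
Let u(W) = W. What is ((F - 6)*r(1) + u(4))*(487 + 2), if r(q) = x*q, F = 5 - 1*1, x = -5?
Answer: 6846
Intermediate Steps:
F = 4 (F = 5 - 1 = 4)
r(q) = -5*q
((F - 6)*r(1) + u(4))*(487 + 2) = ((4 - 6)*(-5*1) + 4)*(487 + 2) = (-2*(-5) + 4)*489 = (10 + 4)*489 = 14*489 = 6846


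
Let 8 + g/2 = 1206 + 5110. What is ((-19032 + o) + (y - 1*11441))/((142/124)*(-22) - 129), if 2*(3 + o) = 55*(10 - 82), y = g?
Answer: 30752/239 ≈ 128.67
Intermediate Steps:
g = 12616 (g = -16 + 2*(1206 + 5110) = -16 + 2*6316 = -16 + 12632 = 12616)
y = 12616
o = -1983 (o = -3 + (55*(10 - 82))/2 = -3 + (55*(-72))/2 = -3 + (1/2)*(-3960) = -3 - 1980 = -1983)
((-19032 + o) + (y - 1*11441))/((142/124)*(-22) - 129) = ((-19032 - 1983) + (12616 - 1*11441))/((142/124)*(-22) - 129) = (-21015 + (12616 - 11441))/((142*(1/124))*(-22) - 129) = (-21015 + 1175)/((71/62)*(-22) - 129) = -19840/(-781/31 - 129) = -19840/(-4780/31) = -19840*(-31/4780) = 30752/239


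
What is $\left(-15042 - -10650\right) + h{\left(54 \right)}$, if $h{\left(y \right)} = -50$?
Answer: $-4442$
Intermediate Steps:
$\left(-15042 - -10650\right) + h{\left(54 \right)} = \left(-15042 - -10650\right) - 50 = \left(-15042 + 10650\right) - 50 = -4392 - 50 = -4442$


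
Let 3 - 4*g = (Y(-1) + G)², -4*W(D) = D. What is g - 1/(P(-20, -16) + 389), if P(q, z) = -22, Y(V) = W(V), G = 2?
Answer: -12175/23488 ≈ -0.51835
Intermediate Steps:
W(D) = -D/4
Y(V) = -V/4
g = -33/64 (g = ¾ - (-¼*(-1) + 2)²/4 = ¾ - (¼ + 2)²/4 = ¾ - (9/4)²/4 = ¾ - ¼*81/16 = ¾ - 81/64 = -33/64 ≈ -0.51563)
g - 1/(P(-20, -16) + 389) = -33/64 - 1/(-22 + 389) = -33/64 - 1/367 = -12175/23488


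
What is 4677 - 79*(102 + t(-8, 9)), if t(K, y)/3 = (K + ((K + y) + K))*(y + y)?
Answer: 60609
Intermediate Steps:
t(K, y) = 6*y*(y + 3*K) (t(K, y) = 3*((K + ((K + y) + K))*(y + y)) = 3*((K + (y + 2*K))*(2*y)) = 3*((y + 3*K)*(2*y)) = 3*(2*y*(y + 3*K)) = 6*y*(y + 3*K))
4677 - 79*(102 + t(-8, 9)) = 4677 - 79*(102 + 6*9*(9 + 3*(-8))) = 4677 - 79*(102 + 6*9*(9 - 24)) = 4677 - 79*(102 + 6*9*(-15)) = 4677 - 79*(102 - 810) = 4677 - 79*(-708) = 4677 - 1*(-55932) = 4677 + 55932 = 60609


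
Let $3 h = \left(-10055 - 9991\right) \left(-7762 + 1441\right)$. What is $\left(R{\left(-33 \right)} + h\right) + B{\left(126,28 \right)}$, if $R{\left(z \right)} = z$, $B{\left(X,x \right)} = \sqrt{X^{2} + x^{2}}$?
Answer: $42236889 + 14 \sqrt{85} \approx 4.2237 \cdot 10^{7}$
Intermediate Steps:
$h = 42236922$ ($h = \frac{\left(-10055 - 9991\right) \left(-7762 + 1441\right)}{3} = \frac{\left(-20046\right) \left(-6321\right)}{3} = \frac{1}{3} \cdot 126710766 = 42236922$)
$\left(R{\left(-33 \right)} + h\right) + B{\left(126,28 \right)} = \left(-33 + 42236922\right) + \sqrt{126^{2} + 28^{2}} = 42236889 + \sqrt{15876 + 784} = 42236889 + \sqrt{16660} = 42236889 + 14 \sqrt{85}$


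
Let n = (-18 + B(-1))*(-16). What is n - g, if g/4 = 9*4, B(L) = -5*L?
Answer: 64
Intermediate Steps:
n = 208 (n = (-18 - 5*(-1))*(-16) = (-18 + 5)*(-16) = -13*(-16) = 208)
g = 144 (g = 4*(9*4) = 4*36 = 144)
n - g = 208 - 1*144 = 208 - 144 = 64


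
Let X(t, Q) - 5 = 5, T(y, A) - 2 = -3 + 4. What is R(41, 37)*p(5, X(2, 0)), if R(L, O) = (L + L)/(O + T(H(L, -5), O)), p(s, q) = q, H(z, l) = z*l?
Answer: 41/2 ≈ 20.500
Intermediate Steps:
H(z, l) = l*z
T(y, A) = 3 (T(y, A) = 2 + (-3 + 4) = 2 + 1 = 3)
X(t, Q) = 10 (X(t, Q) = 5 + 5 = 10)
R(L, O) = 2*L/(3 + O) (R(L, O) = (L + L)/(O + 3) = (2*L)/(3 + O) = 2*L/(3 + O))
R(41, 37)*p(5, X(2, 0)) = (2*41/(3 + 37))*10 = (2*41/40)*10 = (2*41*(1/40))*10 = (41/20)*10 = 41/2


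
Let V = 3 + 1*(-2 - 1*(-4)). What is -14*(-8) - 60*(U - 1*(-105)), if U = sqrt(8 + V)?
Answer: -6188 - 60*sqrt(13) ≈ -6404.3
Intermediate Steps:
V = 5 (V = 3 + 1*(-2 + 4) = 3 + 1*2 = 3 + 2 = 5)
U = sqrt(13) (U = sqrt(8 + 5) = sqrt(13) ≈ 3.6056)
-14*(-8) - 60*(U - 1*(-105)) = -14*(-8) - 60*(sqrt(13) - 1*(-105)) = 112 - 60*(sqrt(13) + 105) = 112 - 60*(105 + sqrt(13)) = 112 + (-6300 - 60*sqrt(13)) = -6188 - 60*sqrt(13)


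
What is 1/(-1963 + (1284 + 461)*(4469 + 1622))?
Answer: 1/10626832 ≈ 9.4101e-8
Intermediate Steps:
1/(-1963 + (1284 + 461)*(4469 + 1622)) = 1/(-1963 + 1745*6091) = 1/(-1963 + 10628795) = 1/10626832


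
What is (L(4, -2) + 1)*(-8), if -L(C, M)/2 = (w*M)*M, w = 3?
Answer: 184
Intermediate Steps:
L(C, M) = -6*M² (L(C, M) = -2*3*M*M = -6*M²)
(L(4, -2) + 1)*(-8) = (-6*(-2)² + 1)*(-8) = (-6*4 + 1)*(-8) = (-24 + 1)*(-8) = -23*(-8) = 184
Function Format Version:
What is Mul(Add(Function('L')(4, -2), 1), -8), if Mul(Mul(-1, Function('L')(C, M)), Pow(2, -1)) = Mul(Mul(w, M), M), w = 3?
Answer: 184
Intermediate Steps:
Function('L')(C, M) = Mul(-6, Pow(M, 2)) (Function('L')(C, M) = Mul(-2, Mul(Mul(3, M), M)) = Mul(-2, Mul(3, Pow(M, 2))) = Mul(-6, Pow(M, 2)))
Mul(Add(Function('L')(4, -2), 1), -8) = Mul(Add(Mul(-6, Pow(-2, 2)), 1), -8) = Mul(Add(Mul(-6, 4), 1), -8) = Mul(Add(-24, 1), -8) = Mul(-23, -8) = 184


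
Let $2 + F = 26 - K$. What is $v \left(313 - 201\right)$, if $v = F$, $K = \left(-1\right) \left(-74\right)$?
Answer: $-5600$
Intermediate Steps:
$K = 74$
$F = -50$ ($F = -2 + \left(26 - 74\right) = -2 - 48 = -50$)
$v = -50$
$v \left(313 - 201\right) = - 50 \left(313 - 201\right) = \left(-50\right) 112 = -5600$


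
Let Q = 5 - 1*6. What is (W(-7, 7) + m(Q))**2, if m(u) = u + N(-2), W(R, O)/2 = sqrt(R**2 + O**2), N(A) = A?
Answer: 401 - 84*sqrt(2) ≈ 282.21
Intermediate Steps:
Q = -1 (Q = 5 - 6 = -1)
W(R, O) = 2*sqrt(O**2 + R**2) (W(R, O) = 2*sqrt(R**2 + O**2) = 2*sqrt(O**2 + R**2))
m(u) = -2 + u (m(u) = u - 2 = -2 + u)
(W(-7, 7) + m(Q))**2 = (2*sqrt(7**2 + (-7)**2) + (-2 - 1))**2 = (2*sqrt(49 + 49) - 3)**2 = (2*sqrt(98) - 3)**2 = (2*(7*sqrt(2)) - 3)**2 = (14*sqrt(2) - 3)**2 = (-3 + 14*sqrt(2))**2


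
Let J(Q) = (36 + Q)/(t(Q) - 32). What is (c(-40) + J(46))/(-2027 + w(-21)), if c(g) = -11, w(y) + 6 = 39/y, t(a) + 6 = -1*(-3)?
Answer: 467/71220 ≈ 0.0065571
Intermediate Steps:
t(a) = -3 (t(a) = -6 - 1*(-3) = -6 + 3 = -3)
J(Q) = -36/35 - Q/35 (J(Q) = (36 + Q)/(-3 - 32) = (36 + Q)/(-35) = (36 + Q)*(-1/35) = -36/35 - Q/35)
w(y) = -6 + 39/y
(c(-40) + J(46))/(-2027 + w(-21)) = (-11 + (-36/35 - 1/35*46))/(-2027 + (-6 + 39/(-21))) = (-11 + (-36/35 - 46/35))/(-2027 + (-6 + 39*(-1/21))) = (-11 - 82/35)/(-2027 + (-6 - 13/7)) = -467/(35*(-2027 - 55/7)) = -467/(35*(-14244/7)) = -467/35*(-7/14244) = 467/71220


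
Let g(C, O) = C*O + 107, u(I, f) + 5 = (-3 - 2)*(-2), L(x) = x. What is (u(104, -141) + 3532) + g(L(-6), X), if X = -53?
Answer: 3962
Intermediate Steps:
u(I, f) = 5 (u(I, f) = -5 + (-3 - 2)*(-2) = -5 - 5*(-2) = -5 + 10 = 5)
g(C, O) = 107 + C*O
(u(104, -141) + 3532) + g(L(-6), X) = (5 + 3532) + (107 - 6*(-53)) = 3537 + (107 + 318) = 3537 + 425 = 3962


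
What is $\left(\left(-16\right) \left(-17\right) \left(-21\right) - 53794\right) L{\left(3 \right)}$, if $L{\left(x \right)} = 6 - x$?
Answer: $-178518$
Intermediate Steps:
$\left(\left(-16\right) \left(-17\right) \left(-21\right) - 53794\right) L{\left(3 \right)} = \left(\left(-16\right) \left(-17\right) \left(-21\right) - 53794\right) \left(6 - 3\right) = \left(272 \left(-21\right) - 53794\right) \left(6 - 3\right) = \left(-5712 - 53794\right) 3 = \left(-59506\right) 3 = -178518$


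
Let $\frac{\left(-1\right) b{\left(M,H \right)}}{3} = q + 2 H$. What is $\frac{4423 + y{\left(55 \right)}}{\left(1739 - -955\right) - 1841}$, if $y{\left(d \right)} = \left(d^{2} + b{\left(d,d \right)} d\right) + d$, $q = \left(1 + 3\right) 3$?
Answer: $- \frac{12627}{853} \approx -14.803$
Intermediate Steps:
$q = 12$ ($q = 4 \cdot 3 = 12$)
$b{\left(M,H \right)} = -36 - 6 H$ ($b{\left(M,H \right)} = - 3 \left(12 + 2 H\right) = -36 - 6 H$)
$y{\left(d \right)} = d + d^{2} + d \left(-36 - 6 d\right)$ ($y{\left(d \right)} = \left(d^{2} + \left(-36 - 6 d\right) d\right) + d = \left(d^{2} + d \left(-36 - 6 d\right)\right) + d = d + d^{2} + d \left(-36 - 6 d\right)$)
$\frac{4423 + y{\left(55 \right)}}{\left(1739 - -955\right) - 1841} = \frac{4423 - 275 \left(7 + 55\right)}{\left(1739 - -955\right) - 1841} = \frac{4423 - 275 \cdot 62}{\left(1739 + 955\right) - 1841} = \frac{4423 - 17050}{2694 - 1841} = - \frac{12627}{853}$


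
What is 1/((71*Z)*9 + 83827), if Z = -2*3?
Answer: 1/79993 ≈ 1.2501e-5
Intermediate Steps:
Z = -6
1/((71*Z)*9 + 83827) = 1/((71*(-6))*9 + 83827) = 1/(-426*9 + 83827) = 1/(-3834 + 83827) = 1/79993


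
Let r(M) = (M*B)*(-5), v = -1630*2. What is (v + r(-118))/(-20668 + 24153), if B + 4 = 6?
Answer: -416/697 ≈ -0.59684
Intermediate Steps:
B = 2 (B = -4 + 6 = 2)
v = -3260
r(M) = -10*M (r(M) = (M*2)*(-5) = (2*M)*(-5) = -10*M)
(v + r(-118))/(-20668 + 24153) = (-3260 - 10*(-118))/(-20668 + 24153) = (-3260 + 1180)/3485 = -2080*1/3485 = -416/697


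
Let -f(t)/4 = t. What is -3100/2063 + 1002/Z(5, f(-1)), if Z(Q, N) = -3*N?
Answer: -350721/4126 ≈ -85.003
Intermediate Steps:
f(t) = -4*t
-3100/2063 + 1002/Z(5, f(-1)) = -3100/2063 + 1002/((-(-12)*(-1))) = -3100*1/2063 + 1002/((-3*4)) = -3100/2063 + 1002/(-12) = -3100/2063 + 1002*(-1/12) = -3100/2063 - 167/2 = -350721/4126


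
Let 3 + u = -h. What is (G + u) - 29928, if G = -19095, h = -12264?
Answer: -36762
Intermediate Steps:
u = 12261 (u = -3 - 1*(-12264) = -3 + 12264 = 12261)
(G + u) - 29928 = (-19095 + 12261) - 29928 = -6834 - 29928 = -36762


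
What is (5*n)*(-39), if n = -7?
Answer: 1365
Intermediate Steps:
(5*n)*(-39) = (5*(-7))*(-39) = -35*(-39) = 1365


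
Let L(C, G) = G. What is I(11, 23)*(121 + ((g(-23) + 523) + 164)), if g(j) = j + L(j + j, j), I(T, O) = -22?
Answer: -16764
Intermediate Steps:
g(j) = 2*j (g(j) = j + j = 2*j)
I(11, 23)*(121 + ((g(-23) + 523) + 164)) = -22*(121 + ((2*(-23) + 523) + 164)) = -22*(121 + ((-46 + 523) + 164)) = -22*(121 + (477 + 164)) = -22*(121 + 641) = -22*762 = -16764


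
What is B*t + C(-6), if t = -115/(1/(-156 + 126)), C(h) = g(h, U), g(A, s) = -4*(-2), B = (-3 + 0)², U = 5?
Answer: 31058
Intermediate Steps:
B = 9 (B = (-3)² = 9)
g(A, s) = 8
C(h) = 8
t = 3450 (t = -115/(1/(-30)) = -115/(-1/30) = -115*(-30) = 3450)
B*t + C(-6) = 9*3450 + 8 = 31050 + 8 = 31058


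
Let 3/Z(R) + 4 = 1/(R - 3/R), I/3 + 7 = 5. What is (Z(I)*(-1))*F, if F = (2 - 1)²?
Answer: 33/46 ≈ 0.71739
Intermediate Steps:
F = 1 (F = 1² = 1)
I = -6 (I = -21 + 3*5 = -21 + 15 = -6)
Z(R) = 3/(-4 + 1/(R - 3/R))
(Z(I)*(-1))*F = ((3*(-3 + (-6)²)/(12 - 6 - 4*(-6)²))*(-1))*1 = ((3*(-3 + 36)/(12 - 6 - 4*36))*(-1))*1 = ((3*33/(12 - 6 - 144))*(-1))*1 = ((3*33/(-138))*(-1))*1 = ((3*(-1/138)*33)*(-1))*1 = -33/46*(-1)*1 = (33/46)*1 = 33/46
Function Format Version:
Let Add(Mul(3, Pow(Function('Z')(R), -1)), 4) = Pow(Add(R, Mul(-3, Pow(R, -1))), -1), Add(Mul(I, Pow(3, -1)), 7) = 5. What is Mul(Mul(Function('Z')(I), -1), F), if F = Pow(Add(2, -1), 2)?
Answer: Rational(33, 46) ≈ 0.71739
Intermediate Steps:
F = 1 (F = Pow(1, 2) = 1)
I = -6 (I = Add(-21, Mul(3, 5)) = Add(-21, 15) = -6)
Function('Z')(R) = Mul(3, Pow(Add(-4, Pow(Add(R, Mul(-3, Pow(R, -1))), -1)), -1))
Mul(Mul(Function('Z')(I), -1), F) = Mul(Mul(Mul(3, Pow(Add(12, -6, Mul(-4, Pow(-6, 2))), -1), Add(-3, Pow(-6, 2))), -1), 1) = Mul(Mul(Mul(3, Pow(Add(12, -6, Mul(-4, 36)), -1), Add(-3, 36)), -1), 1) = Mul(Mul(Mul(3, Pow(Add(12, -6, -144), -1), 33), -1), 1) = Mul(Mul(Mul(3, Pow(-138, -1), 33), -1), 1) = Mul(Mul(Mul(3, Rational(-1, 138), 33), -1), 1) = Mul(Mul(Rational(-33, 46), -1), 1) = Mul(Rational(33, 46), 1) = Rational(33, 46)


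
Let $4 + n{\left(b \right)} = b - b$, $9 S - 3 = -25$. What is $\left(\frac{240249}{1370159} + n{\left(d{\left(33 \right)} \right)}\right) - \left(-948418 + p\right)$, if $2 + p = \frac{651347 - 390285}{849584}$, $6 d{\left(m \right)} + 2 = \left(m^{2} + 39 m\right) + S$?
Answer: $\frac{552008936429454827}{582032581928} \approx 9.4842 \cdot 10^{5}$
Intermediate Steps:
$S = - \frac{22}{9}$ ($S = \frac{1}{3} + \frac{1}{9} \left(-25\right) = \frac{1}{3} - \frac{25}{9} = - \frac{22}{9} \approx -2.4444$)
$d{\left(m \right)} = - \frac{20}{27} + \frac{m^{2}}{6} + \frac{13 m}{2}$ ($d{\left(m \right)} = - \frac{1}{3} + \frac{\left(m^{2} + 39 m\right) - \frac{22}{9}}{6} = - \frac{1}{3} + \frac{- \frac{22}{9} + m^{2} + 39 m}{6} = - \frac{1}{3} + \left(- \frac{11}{27} + \frac{m^{2}}{6} + \frac{13 m}{2}\right) = - \frac{20}{27} + \frac{m^{2}}{6} + \frac{13 m}{2}$)
$p = - \frac{719053}{424792}$ ($p = -2 + \frac{651347 - 390285}{849584} = -2 + \left(651347 - 390285\right) \frac{1}{849584} = -2 + 261062 \cdot \frac{1}{849584} = -2 + \frac{130531}{424792} = - \frac{719053}{424792} \approx -1.6927$)
$n{\left(b \right)} = -4$ ($n{\left(b \right)} = -4 + \left(b - b\right) = -4 + 0 = -4$)
$\left(\frac{240249}{1370159} + n{\left(d{\left(33 \right)} \right)}\right) - \left(-948418 + p\right) = \left(\frac{240249}{1370159} - 4\right) + \left(948418 - - \frac{719053}{424792}\right) = \left(240249 \cdot \frac{1}{1370159} - 4\right) + \left(948418 + \frac{719053}{424792}\right) = \left(\frac{240249}{1370159} - 4\right) + \frac{402881098109}{424792} = - \frac{5240387}{1370159} + \frac{402881098109}{424792} = \frac{552008936429454827}{582032581928}$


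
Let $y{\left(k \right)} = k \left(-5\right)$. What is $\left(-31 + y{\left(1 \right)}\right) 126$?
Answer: $-4536$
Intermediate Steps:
$y{\left(k \right)} = - 5 k$
$\left(-31 + y{\left(1 \right)}\right) 126 = \left(-31 - 5\right) 126 = \left(-36\right) 126 = -4536$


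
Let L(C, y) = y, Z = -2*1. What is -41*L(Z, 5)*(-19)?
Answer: 3895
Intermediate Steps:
Z = -2
-41*L(Z, 5)*(-19) = -41*5*(-19) = -205*(-19) = 3895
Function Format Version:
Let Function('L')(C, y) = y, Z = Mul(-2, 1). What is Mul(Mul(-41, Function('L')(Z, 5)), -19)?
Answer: 3895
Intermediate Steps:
Z = -2
Mul(Mul(-41, Function('L')(Z, 5)), -19) = Mul(Mul(-41, 5), -19) = Mul(-205, -19) = 3895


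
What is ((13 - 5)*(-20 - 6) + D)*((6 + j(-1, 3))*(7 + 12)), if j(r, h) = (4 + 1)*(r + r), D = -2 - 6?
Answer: 16416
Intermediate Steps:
D = -8
j(r, h) = 10*r (j(r, h) = 5*(2*r) = 10*r)
((13 - 5)*(-20 - 6) + D)*((6 + j(-1, 3))*(7 + 12)) = ((13 - 5)*(-20 - 6) - 8)*((6 + 10*(-1))*(7 + 12)) = (8*(-26) - 8)*((6 - 10)*19) = (-208 - 8)*(-4*19) = -216*(-76) = 16416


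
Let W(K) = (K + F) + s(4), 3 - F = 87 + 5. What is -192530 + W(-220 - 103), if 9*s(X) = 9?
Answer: -192941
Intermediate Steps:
F = -89 (F = 3 - (87 + 5) = 3 - 1*92 = 3 - 92 = -89)
s(X) = 1 (s(X) = (⅑)*9 = 1)
W(K) = -88 + K (W(K) = (K - 89) + 1 = (-89 + K) + 1 = -88 + K)
-192530 + W(-220 - 103) = -192530 + (-88 + (-220 - 103)) = -192530 + (-88 - 323) = -192530 - 411 = -192941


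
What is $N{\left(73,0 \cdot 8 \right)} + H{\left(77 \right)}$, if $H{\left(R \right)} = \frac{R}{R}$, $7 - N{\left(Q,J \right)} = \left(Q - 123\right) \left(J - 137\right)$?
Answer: $-6842$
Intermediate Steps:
$N{\left(Q,J \right)} = 7 - \left(-137 + J\right) \left(-123 + Q\right)$ ($N{\left(Q,J \right)} = 7 - \left(Q - 123\right) \left(J - 137\right) = 7 - \left(-123 + Q\right) \left(-137 + J\right) = 7 - \left(-137 + J\right) \left(-123 + Q\right)$)
$H{\left(R \right)} = 1$
$N{\left(73,0 \cdot 8 \right)} + H{\left(77 \right)} = \left(-16844 + 123 \cdot 0 \cdot 8 + 137 \cdot 73 - 0 \cdot 8 \cdot 73\right) + 1 = \left(-16844 + 123 \cdot 0 + 10001 - 0 \cdot 73\right) + 1 = \left(-16844 + 0 + 10001 + 0\right) + 1 = -6843 + 1 = -6842$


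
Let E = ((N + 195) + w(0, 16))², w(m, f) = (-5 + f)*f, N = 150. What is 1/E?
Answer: 1/271441 ≈ 3.6840e-6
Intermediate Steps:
w(m, f) = f*(-5 + f)
E = 271441 (E = ((150 + 195) + 16*(-5 + 16))² = (345 + 16*11)² = (345 + 176)² = 521² = 271441)
1/E = 1/271441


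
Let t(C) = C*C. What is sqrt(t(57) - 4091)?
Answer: I*sqrt(842) ≈ 29.017*I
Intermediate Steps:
t(C) = C**2
sqrt(t(57) - 4091) = sqrt(57**2 - 4091) = sqrt(3249 - 4091) = sqrt(-842) = I*sqrt(842)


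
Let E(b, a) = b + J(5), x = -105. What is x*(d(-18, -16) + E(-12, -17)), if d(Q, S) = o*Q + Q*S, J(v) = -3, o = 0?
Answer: -28665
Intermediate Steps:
E(b, a) = -3 + b (E(b, a) = b - 3 = -3 + b)
d(Q, S) = Q*S (d(Q, S) = 0*Q + Q*S = 0 + Q*S = Q*S)
x*(d(-18, -16) + E(-12, -17)) = -105*(-18*(-16) + (-3 - 12)) = -105*(288 - 15) = -105*273 = -28665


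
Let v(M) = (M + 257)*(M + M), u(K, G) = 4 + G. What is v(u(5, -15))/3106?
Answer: -2706/1553 ≈ -1.7424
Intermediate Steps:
v(M) = 2*M*(257 + M) (v(M) = (257 + M)*(2*M) = 2*M*(257 + M))
v(u(5, -15))/3106 = (2*(4 - 15)*(257 + (4 - 15)))/3106 = (2*(-11)*(257 - 11))*(1/3106) = (2*(-11)*246)*(1/3106) = -5412*1/3106 = -2706/1553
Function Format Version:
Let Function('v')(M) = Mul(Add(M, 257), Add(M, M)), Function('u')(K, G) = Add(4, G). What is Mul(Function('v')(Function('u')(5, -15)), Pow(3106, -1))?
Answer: Rational(-2706, 1553) ≈ -1.7424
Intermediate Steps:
Function('v')(M) = Mul(2, M, Add(257, M)) (Function('v')(M) = Mul(Add(257, M), Mul(2, M)) = Mul(2, M, Add(257, M)))
Mul(Function('v')(Function('u')(5, -15)), Pow(3106, -1)) = Mul(Mul(2, Add(4, -15), Add(257, Add(4, -15))), Pow(3106, -1)) = Mul(Mul(2, -11, Add(257, -11)), Rational(1, 3106)) = Mul(Mul(2, -11, 246), Rational(1, 3106)) = Mul(-5412, Rational(1, 3106)) = Rational(-2706, 1553)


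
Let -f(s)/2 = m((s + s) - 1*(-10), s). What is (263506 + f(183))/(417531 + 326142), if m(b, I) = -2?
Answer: 263510/743673 ≈ 0.35434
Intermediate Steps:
f(s) = 4 (f(s) = -2*(-2) = 4)
(263506 + f(183))/(417531 + 326142) = (263506 + 4)/(417531 + 326142) = 263510/743673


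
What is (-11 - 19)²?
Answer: 900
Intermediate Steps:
(-11 - 19)² = (-30)² = 900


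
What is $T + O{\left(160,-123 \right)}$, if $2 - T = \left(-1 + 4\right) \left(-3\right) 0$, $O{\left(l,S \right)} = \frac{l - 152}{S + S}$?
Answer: $\frac{242}{123} \approx 1.9675$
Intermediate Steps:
$O{\left(l,S \right)} = \frac{-152 + l}{2 S}$
$T = 2$ ($T = 2 - \left(-1 + 4\right) \left(-3\right) 0 = 2 - 3 \left(-3\right) 0 = 2 - \left(-9\right) 0 = 2 - 0 = 2 + 0 = 2$)
$T + O{\left(160,-123 \right)} = 2 + \frac{-152 + 160}{2 \left(-123\right)} = 2 + \frac{1}{2} \left(- \frac{1}{123}\right) 8 = 2 - \frac{4}{123} = \frac{242}{123}$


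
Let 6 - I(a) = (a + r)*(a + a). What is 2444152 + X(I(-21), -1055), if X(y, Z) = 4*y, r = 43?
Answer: 2447872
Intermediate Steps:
I(a) = 6 - 2*a*(43 + a) (I(a) = 6 - (a + 43)*(a + a) = 6 - (43 + a)*2*a = 6 - 2*a*(43 + a))
2444152 + X(I(-21), -1055) = 2444152 + 4*(6 - 86*(-21) - 2*(-21)²) = 2444152 + 4*(6 + 1806 - 2*441) = 2444152 + 4*(6 + 1806 - 882) = 2444152 + 4*930 = 2444152 + 3720 = 2447872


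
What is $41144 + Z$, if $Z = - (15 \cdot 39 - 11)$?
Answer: $40570$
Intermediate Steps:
$Z = -574$ ($Z = - (585 - 11) = \left(-1\right) 574 = -574$)
$41144 + Z = 41144 - 574 = 40570$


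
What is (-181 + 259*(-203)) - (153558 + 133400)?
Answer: -339716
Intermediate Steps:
(-181 + 259*(-203)) - (153558 + 133400) = (-181 - 52577) - 1*286958 = -52758 - 286958 = -339716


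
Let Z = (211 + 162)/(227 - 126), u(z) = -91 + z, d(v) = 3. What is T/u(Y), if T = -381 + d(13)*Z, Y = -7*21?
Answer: 18681/12019 ≈ 1.5543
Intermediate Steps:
Y = -147
Z = 373/101 ≈ 3.6931
T = -37362/101 (T = -381 + 3*(373/101) = -381 + 1119/101 = -37362/101 ≈ -369.92)
T/u(Y) = -37362/(101*(-91 - 147)) = -37362/101/(-238) = -37362/101*(-1/238) = 18681/12019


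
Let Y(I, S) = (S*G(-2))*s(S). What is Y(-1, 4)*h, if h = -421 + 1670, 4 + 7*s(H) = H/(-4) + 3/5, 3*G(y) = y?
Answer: 219824/105 ≈ 2093.6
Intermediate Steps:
G(y) = y/3
s(H) = -17/35 - H/28 (s(H) = -4/7 + (H/(-4) + 3/5)/7 = -4/7 + (H*(-1/4) + 3*(1/5))/7 = -4/7 + (-H/4 + 3/5)/7 = -4/7 + (3/5 - H/4)/7 = -4/7 + (3/35 - H/28) = -17/35 - H/28)
Y(I, S) = -2*S*(-17/35 - S/28)/3 (Y(I, S) = (S*((1/3)*(-2)))*(-17/35 - S/28) = (S*(-2/3))*(-17/35 - S/28) = (-2*S/3)*(-17/35 - S/28) = -2*S*(-17/35 - S/28)/3)
h = 1249
Y(-1, 4)*h = ((1/210)*4*(68 + 5*4))*1249 = ((1/210)*4*(68 + 20))*1249 = ((1/210)*4*88)*1249 = (176/105)*1249 = 219824/105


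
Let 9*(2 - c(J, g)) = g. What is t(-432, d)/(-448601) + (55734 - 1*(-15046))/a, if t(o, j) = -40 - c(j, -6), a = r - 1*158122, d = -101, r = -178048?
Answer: -9521290658/45241859451 ≈ -0.21045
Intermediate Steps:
c(J, g) = 2 - g/9
a = -336170 (a = -178048 - 1*158122 = -178048 - 158122 = -336170)
t(o, j) = -128/3 (t(o, j) = -40 - (2 - ⅑*(-6)) = -40 - (2 + ⅔) = -40 - 1*8/3 = -40 - 8/3 = -128/3)
t(-432, d)/(-448601) + (55734 - 1*(-15046))/a = -128/3/(-448601) + (55734 - 1*(-15046))/(-336170) = -128/3*(-1/448601) + (55734 + 15046)*(-1/336170) = 128/1345803 + 70780*(-1/336170) = 128/1345803 - 7078/33617 = -9521290658/45241859451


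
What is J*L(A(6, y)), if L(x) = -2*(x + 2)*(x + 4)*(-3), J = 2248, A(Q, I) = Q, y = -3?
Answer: 1079040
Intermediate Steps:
L(x) = 6*(2 + x)*(4 + x) (L(x) = -2*(2 + x)*(4 + x)*(-3) = 6*(2 + x)*(4 + x))
J*L(A(6, y)) = 2248*(48 + 6*6² + 36*6) = 2248*(48 + 6*36 + 216) = 2248*(48 + 216 + 216) = 2248*480 = 1079040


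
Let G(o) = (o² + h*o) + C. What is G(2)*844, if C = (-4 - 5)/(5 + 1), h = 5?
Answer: 10550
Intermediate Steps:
C = -3/2 (C = -9/6 = -9*⅙ = -3/2 ≈ -1.5000)
G(o) = -3/2 + o² + 5*o (G(o) = (o² + 5*o) - 3/2 = -3/2 + o² + 5*o)
G(2)*844 = (-3/2 + 2² + 5*2)*844 = (-3/2 + 4 + 10)*844 = (25/2)*844 = 10550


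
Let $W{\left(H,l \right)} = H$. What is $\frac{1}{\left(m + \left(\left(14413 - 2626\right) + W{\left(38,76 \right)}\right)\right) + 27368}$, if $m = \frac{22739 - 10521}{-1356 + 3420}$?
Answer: $\frac{1032}{40453285} \approx 2.5511 \cdot 10^{-5}$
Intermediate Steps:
$m = \frac{6109}{1032}$ ($m = \frac{12218}{2064} = 12218 \cdot \frac{1}{2064} = \frac{6109}{1032} \approx 5.9196$)
$\frac{1}{\left(m + \left(\left(14413 - 2626\right) + W{\left(38,76 \right)}\right)\right) + 27368} = \frac{1}{\left(\frac{6109}{1032} + \left(\left(14413 - 2626\right) + 38\right)\right) + 27368} = \frac{1}{\left(\frac{6109}{1032} + \left(11787 + 38\right)\right) + 27368} = \frac{1}{\left(\frac{6109}{1032} + 11825\right) + 27368} = \frac{1}{\frac{12209509}{1032} + 27368} = \frac{1}{\frac{40453285}{1032}} = \frac{1032}{40453285}$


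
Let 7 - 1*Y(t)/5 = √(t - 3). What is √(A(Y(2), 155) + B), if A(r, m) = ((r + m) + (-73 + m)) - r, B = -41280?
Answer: I*√41043 ≈ 202.59*I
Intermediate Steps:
Y(t) = 35 - 5*√(-3 + t) (Y(t) = 35 - 5*√(t - 3) = 35 - 5*√(-3 + t))
A(r, m) = -73 + 2*m (A(r, m) = ((m + r) + (-73 + m)) - r = (-73 + r + 2*m) - r = -73 + 2*m)
√(A(Y(2), 155) + B) = √((-73 + 2*155) - 41280) = √((-73 + 310) - 41280) = √(237 - 41280) = √(-41043) = I*√41043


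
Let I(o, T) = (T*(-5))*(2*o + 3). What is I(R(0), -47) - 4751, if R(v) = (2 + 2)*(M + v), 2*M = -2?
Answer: -5926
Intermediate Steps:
M = -1 (M = (1/2)*(-2) = -1)
R(v) = -4 + 4*v (R(v) = (2 + 2)*(-1 + v) = 4*(-1 + v) = -4 + 4*v)
I(o, T) = -5*T*(3 + 2*o) (I(o, T) = (-5*T)*(3 + 2*o) = -5*T*(3 + 2*o))
I(R(0), -47) - 4751 = -5*(-47)*(3 + 2*(-4 + 4*0)) - 4751 = -5*(-47)*(3 + 2*(-4 + 0)) - 4751 = -5*(-47)*(3 + 2*(-4)) - 4751 = -5*(-47)*(3 - 8) - 4751 = -5*(-47)*(-5) - 4751 = -1175 - 4751 = -5926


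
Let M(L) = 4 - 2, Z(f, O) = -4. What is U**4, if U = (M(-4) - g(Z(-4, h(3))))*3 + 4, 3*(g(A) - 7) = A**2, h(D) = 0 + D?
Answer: 531441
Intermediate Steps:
h(D) = D
M(L) = 2
g(A) = 7 + A**2/3
U = -27 (U = (2 - (7 + (1/3)*(-4)**2))*3 + 4 = (2 - (7 + (1/3)*16))*3 + 4 = (2 - (7 + 16/3))*3 + 4 = (2 - 1*37/3)*3 + 4 = (2 - 37/3)*3 + 4 = -31/3*3 + 4 = -31 + 4 = -27)
U**4 = (-27)**4 = 531441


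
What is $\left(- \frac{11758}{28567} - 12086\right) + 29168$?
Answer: $\frac{487969736}{28567} \approx 17082.0$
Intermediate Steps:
$\left(- \frac{11758}{28567} - 12086\right) + 29168 = - \frac{345272520}{28567} + 29168 = \frac{487969736}{28567}$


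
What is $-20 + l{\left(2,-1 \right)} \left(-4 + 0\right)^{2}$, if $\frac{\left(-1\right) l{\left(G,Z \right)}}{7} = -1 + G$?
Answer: $-132$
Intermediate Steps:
$l{\left(G,Z \right)} = 7 - 7 G$ ($l{\left(G,Z \right)} = - 7 \left(-1 + G\right) = 7 - 7 G$)
$-20 + l{\left(2,-1 \right)} \left(-4 + 0\right)^{2} = -20 + \left(7 - 14\right) \left(-4 + 0\right)^{2} = -20 + \left(7 - 14\right) \left(-4\right)^{2} = -20 - 112 = -132$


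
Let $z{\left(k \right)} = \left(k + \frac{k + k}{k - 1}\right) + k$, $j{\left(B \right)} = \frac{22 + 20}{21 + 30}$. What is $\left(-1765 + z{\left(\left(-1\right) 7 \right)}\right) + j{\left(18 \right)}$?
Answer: $- \frac{120797}{68} \approx -1776.4$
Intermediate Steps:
$j{\left(B \right)} = \frac{14}{17}$ ($j{\left(B \right)} = \frac{42}{51} = 42 \cdot \frac{1}{51} = \frac{14}{17}$)
$z{\left(k \right)} = 2 k + \frac{2 k}{-1 + k}$ ($z{\left(k \right)} = \left(k + \frac{2 k}{-1 + k}\right) + k = 2 k + \frac{2 k}{-1 + k}$)
$\left(-1765 + z{\left(\left(-1\right) 7 \right)}\right) + j{\left(18 \right)} = \left(-1765 + \frac{2 \left(\left(-1\right) 7\right)^{2}}{-1 - 7}\right) + \frac{14}{17} = \left(-1765 + \frac{2 \left(-7\right)^{2}}{-1 - 7}\right) + \frac{14}{17} = \left(-1765 + 2 \cdot 49 \frac{1}{-8}\right) + \frac{14}{17} = \left(-1765 + 2 \cdot 49 \left(- \frac{1}{8}\right)\right) + \frac{14}{17} = \left(-1765 - \frac{49}{4}\right) + \frac{14}{17} = - \frac{7109}{4} + \frac{14}{17} = - \frac{120797}{68}$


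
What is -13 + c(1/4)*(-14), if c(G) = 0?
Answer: -13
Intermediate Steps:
-13 + c(1/4)*(-14) = -13 + 0*(-14) = -13 + 0 = -13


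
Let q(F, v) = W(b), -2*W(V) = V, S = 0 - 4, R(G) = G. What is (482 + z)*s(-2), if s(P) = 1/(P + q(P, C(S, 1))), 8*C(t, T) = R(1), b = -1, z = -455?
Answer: -18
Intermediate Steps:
S = -4
C(t, T) = ⅛ (C(t, T) = (⅛)*1 = ⅛)
W(V) = -V/2
q(F, v) = ½ (q(F, v) = -½*(-1) = ½)
s(P) = 1/(½ + P) (s(P) = 1/(P + ½) = 1/(½ + P))
(482 + z)*s(-2) = (482 - 455)*(2/(1 + 2*(-2))) = 27*(2/(1 - 4)) = 27*(2/(-3)) = 27*(2*(-⅓)) = 27*(-⅔) = -18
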